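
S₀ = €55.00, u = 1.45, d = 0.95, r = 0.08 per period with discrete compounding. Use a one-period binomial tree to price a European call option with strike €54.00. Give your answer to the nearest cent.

€6.20

Risk-neutral probability p = (1 + 0.08 − 0.95)/(1.45 − 0.95) = 0.1300/0.5000 = 0.2600
Terminal stock prices: S_u = 79.75, S_d = 52.25
Terminal payoffs (S − K): max(25.75, 0) = 25.75, max(-1.75, 0) = 0
Node 0 (S = 55): V_0 = 1/1.08·[0.2600·25.7500 + 0.7400·0.0000] = 6.1991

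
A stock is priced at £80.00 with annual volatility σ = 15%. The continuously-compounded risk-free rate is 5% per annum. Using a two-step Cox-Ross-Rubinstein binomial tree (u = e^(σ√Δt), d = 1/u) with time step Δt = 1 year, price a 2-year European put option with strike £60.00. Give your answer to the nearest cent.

CRR parameters: u = e^(σ√Δt) = e^(0.15·√1) = 1.1618, d = 1/u = 0.8607
Per-period rate: rΔt = 0.05·1 = 0.05, so R = e^0.05 = 1.0513
Risk-neutral probability p = (e^0.05 − 0.8607)/(1.1618 − 0.8607) = 0.1906/0.3011 = 0.6328
Terminal stock prices: S_uu = 108, S_ud = 80, S_dd = 59.27
Terminal payoffs (K − S): max(-47.99, 0) = 0, max(-20, 0) = 0, max(0.7345, 0) = 0.7345
Node u (S = 92.95): V_u = e^(−0.05)·[0.6328·0.0000 + 0.3672·0.0000] = 0.0000
Node d (S = 68.86): V_d = e^(−0.05)·[0.6328·0.0000 + 0.3672·0.7345] = 0.2565
Node 0 (S = 80): V_0 = e^(−0.05)·[0.6328·0.0000 + 0.3672·0.2565] = 0.0896

£0.09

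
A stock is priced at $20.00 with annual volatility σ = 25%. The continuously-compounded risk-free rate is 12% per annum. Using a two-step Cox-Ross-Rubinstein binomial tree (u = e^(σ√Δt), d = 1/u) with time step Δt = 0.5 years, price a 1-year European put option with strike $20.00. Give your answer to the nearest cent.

$0.72

CRR parameters: u = e^(σ√Δt) = e^(0.25·√0.5) = 1.1934, d = 1/u = 0.8380
Per-period rate: rΔt = 0.12·0.5 = 0.06, so R = e^0.06 = 1.0618
Risk-neutral probability p = (e^0.06 − 0.8380)/(1.1934 − 0.8380) = 0.2239/0.3554 = 0.6299
Terminal stock prices: S_uu = 28.48, S_ud = 20, S_dd = 14.04
Terminal payoffs (K − S): max(-8.482, 0) = 0, max(0, 0) = 0, max(5.956, 0) = 5.956
Node u (S = 23.87): V_u = e^(−0.06)·[0.6299·0.0000 + 0.3701·0.0000] = 0.0000
Node d (S = 16.76): V_d = e^(−0.06)·[0.6299·0.0000 + 0.3701·5.9562] = 2.0760
Node 0 (S = 20): V_0 = e^(−0.06)·[0.6299·0.0000 + 0.3701·2.0760] = 0.7235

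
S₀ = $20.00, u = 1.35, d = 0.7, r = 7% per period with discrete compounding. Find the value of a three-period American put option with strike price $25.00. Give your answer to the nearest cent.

Risk-neutral probability p = (1 + 0.07 − 0.7)/(1.35 − 0.7) = 0.3700/0.6500 = 0.5692
Terminal stock prices: S_uuu = 49.21, S_uud = 25.52, S_udd = 13.23, S_ddd = 6.86
Terminal payoffs (K − S): max(-24.21, 0) = 0, max(-0.515, 0) = 0, max(11.77, 0) = 11.77, max(18.14, 0) = 18.14
Node uu (S = 36.45): continuation = 1/1.07·[0.5692·0.0000 + 0.4308·0.0000] = 0.0000; exercise value = 0.0000 ≤ continuation, so V_uu = 0.0000
Node ud (S = 18.9): continuation = 1/1.07·[0.5692·0.0000 + 0.4308·11.7700] = 4.7385; exercise value = 6.1000 > continuation, so V_ud = 6.1000 (exercise)
Node dd (S = 9.8): continuation = 1/1.07·[0.5692·11.7700 + 0.4308·18.1400] = 13.5645; exercise value = 15.2000 > continuation, so V_dd = 15.2000 (exercise)
Node u (S = 27): continuation = 1/1.07·[0.5692·0.0000 + 0.4308·6.1000] = 2.4558; exercise value = 0.0000 ≤ continuation, so V_u = 2.4558
Node d (S = 14): continuation = 1/1.07·[0.5692·6.1000 + 0.4308·15.2000] = 9.3645; exercise value = 11.0000 > continuation, so V_d = 11.0000 (exercise)
Node 0 (S = 20): continuation = 1/1.07·[0.5692·2.4558 + 0.4308·11.0000] = 5.7349; exercise value = 5.0000 ≤ continuation, so V_0 = 5.7349

$5.73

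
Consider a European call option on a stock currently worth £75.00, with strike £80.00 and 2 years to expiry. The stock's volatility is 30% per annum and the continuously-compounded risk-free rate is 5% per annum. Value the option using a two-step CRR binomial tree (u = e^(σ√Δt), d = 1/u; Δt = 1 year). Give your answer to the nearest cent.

CRR parameters: u = e^(σ√Δt) = e^(0.3·√1) = 1.3499, d = 1/u = 0.7408
Per-period rate: rΔt = 0.05·1 = 0.05, so R = e^0.05 = 1.0513
Risk-neutral probability p = (e^0.05 − 0.7408)/(1.3499 − 0.7408) = 0.3105/0.6090 = 0.5097
Terminal stock prices: S_uu = 136.7, S_ud = 75, S_dd = 41.16
Terminal payoffs (S − K): max(56.66, 0) = 56.66, max(-5, 0) = 0, max(-38.84, 0) = 0
Node u (S = 101.2): V_u = e^(−0.05)·[0.5097·56.6589 + 0.4903·0.0000] = 27.4728
Node d (S = 55.56): V_d = e^(−0.05)·[0.5097·0.0000 + 0.4903·0.0000] = 0.0000
Node 0 (S = 75): V_0 = e^(−0.05)·[0.5097·27.4728 + 0.4903·0.0000] = 13.3210

£13.32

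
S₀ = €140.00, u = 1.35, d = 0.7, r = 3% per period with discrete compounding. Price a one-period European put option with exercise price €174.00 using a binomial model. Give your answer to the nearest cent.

€36.33

Risk-neutral probability p = (1 + 0.03 − 0.7)/(1.35 − 0.7) = 0.3300/0.6500 = 0.5077
Terminal stock prices: S_u = 189, S_d = 98
Terminal payoffs (K − S): max(-15, 0) = 0, max(76, 0) = 76
Node 0 (S = 140): V_0 = 1/1.03·[0.5077·0.0000 + 0.4923·76.0000] = 36.3256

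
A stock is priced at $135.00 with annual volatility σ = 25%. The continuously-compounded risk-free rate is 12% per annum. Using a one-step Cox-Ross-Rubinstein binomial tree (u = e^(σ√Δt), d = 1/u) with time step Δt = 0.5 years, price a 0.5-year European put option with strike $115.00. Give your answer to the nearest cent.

$0.65

CRR parameters: u = e^(σ√Δt) = e^(0.25·√0.5) = 1.1934, d = 1/u = 0.8380
Per-period rate: rΔt = 0.12·0.5 = 0.06, so R = e^0.06 = 1.0618
Risk-neutral probability p = (e^0.06 − 0.8380)/(1.1934 − 0.8380) = 0.2239/0.3554 = 0.6299
Terminal stock prices: S_u = 161.1, S_d = 113.1
Terminal payoffs (K − S): max(-46.1, 0) = 0, max(1.874, 0) = 1.874
Node 0 (S = 135): V_0 = e^(−0.06)·[0.6299·0.0000 + 0.3701·1.8745] = 0.6533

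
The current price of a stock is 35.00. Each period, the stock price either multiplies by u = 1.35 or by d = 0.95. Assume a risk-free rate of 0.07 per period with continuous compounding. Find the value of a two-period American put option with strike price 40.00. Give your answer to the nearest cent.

5.00

Risk-neutral probability p = (e^0.07 − 0.95)/(1.35 − 0.95) = 0.1225/0.4000 = 0.3063
Terminal stock prices: S_uu = 63.79, S_ud = 44.89, S_dd = 31.59
Terminal payoffs (K − S): max(-23.79, 0) = 0, max(-4.887, 0) = 0, max(8.413, 0) = 8.413
Node u (S = 47.25): continuation = e^(−0.07)·[0.3063·0.0000 + 0.6937·0.0000] = 0.0000; exercise value = 0.0000 ≤ continuation, so V_u = 0.0000
Node d (S = 33.25): continuation = e^(−0.07)·[0.3063·0.0000 + 0.6937·8.4125] = 5.4415; exercise value = 6.7500 > continuation, so V_d = 6.7500 (exercise)
Node 0 (S = 35): continuation = e^(−0.07)·[0.3063·0.0000 + 0.6937·6.7500] = 4.3661; exercise value = 5.0000 > continuation, so V_0 = 5.0000 (exercise)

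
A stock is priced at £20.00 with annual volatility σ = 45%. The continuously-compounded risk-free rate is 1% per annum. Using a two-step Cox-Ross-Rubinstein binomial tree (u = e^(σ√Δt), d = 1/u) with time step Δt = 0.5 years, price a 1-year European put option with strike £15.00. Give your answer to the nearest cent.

CRR parameters: u = e^(σ√Δt) = e^(0.45·√0.5) = 1.3746, d = 1/u = 0.7275
Per-period rate: rΔt = 0.01·0.5 = 0.005, so R = e^0.005 = 1.0050
Risk-neutral probability p = (e^0.005 − 0.7275)/(1.3746 − 0.7275) = 0.2776/0.6472 = 0.4289
Terminal stock prices: S_uu = 37.79, S_ud = 20, S_dd = 10.58
Terminal payoffs (K − S): max(-22.79, 0) = 0, max(-5, 0) = 0, max(4.416, 0) = 4.416
Node u (S = 27.49): V_u = e^(−0.005)·[0.4289·0.0000 + 0.5711·0.0000] = 0.0000
Node d (S = 14.55): V_d = e^(−0.005)·[0.4289·0.0000 + 0.5711·4.4161] = 2.5096
Node 0 (S = 20): V_0 = e^(−0.005)·[0.4289·0.0000 + 0.5711·2.5096] = 1.4262

£1.43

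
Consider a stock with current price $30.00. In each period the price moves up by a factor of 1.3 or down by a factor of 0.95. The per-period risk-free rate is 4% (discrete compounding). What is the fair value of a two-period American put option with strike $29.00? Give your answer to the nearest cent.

$0.98

Risk-neutral probability p = (1 + 0.04 − 0.95)/(1.3 − 0.95) = 0.0900/0.3500 = 0.2571
Terminal stock prices: S_uu = 50.7, S_ud = 37.05, S_dd = 27.07
Terminal payoffs (K − S): max(-21.7, 0) = 0, max(-8.05, 0) = 0, max(1.925, 0) = 1.925
Node u (S = 39): continuation = 1/1.04·[0.2571·0.0000 + 0.7429·0.0000] = 0.0000; exercise value = 0.0000 ≤ continuation, so V_u = 0.0000
Node d (S = 28.5): continuation = 1/1.04·[0.2571·0.0000 + 0.7429·1.9250] = 1.3750; exercise value = 0.5000 ≤ continuation, so V_d = 1.3750
Node 0 (S = 30): continuation = 1/1.04·[0.2571·0.0000 + 0.7429·1.3750] = 0.9821; exercise value = 0.0000 ≤ continuation, so V_0 = 0.9821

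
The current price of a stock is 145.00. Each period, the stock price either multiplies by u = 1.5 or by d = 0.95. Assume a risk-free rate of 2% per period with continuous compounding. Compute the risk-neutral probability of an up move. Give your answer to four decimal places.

Risk-neutral probability p = (e^0.02 − 0.95)/(1.5 − 0.95) = 0.0702/0.5500 = 0.1276

p = 0.1276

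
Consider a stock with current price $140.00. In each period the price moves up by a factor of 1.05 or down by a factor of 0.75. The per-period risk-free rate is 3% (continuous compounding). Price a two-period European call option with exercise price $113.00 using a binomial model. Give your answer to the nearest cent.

$34.03

Risk-neutral probability p = (e^0.03 − 0.75)/(1.05 − 0.75) = 0.2805/0.3000 = 0.9348
Terminal stock prices: S_uu = 154.3, S_ud = 110.2, S_dd = 78.75
Terminal payoffs (S − K): max(41.35, 0) = 41.35, max(-2.75, 0) = 0, max(-34.25, 0) = 0
Node u (S = 147): V_u = e^(−0.03)·[0.9348·41.3500 + 0.0652·0.0000] = 37.5135
Node d (S = 105): V_d = e^(−0.03)·[0.9348·0.0000 + 0.0652·0.0000] = 0.0000
Node 0 (S = 140): V_0 = e^(−0.03)·[0.9348·37.5135 + 0.0652·0.0000] = 34.0330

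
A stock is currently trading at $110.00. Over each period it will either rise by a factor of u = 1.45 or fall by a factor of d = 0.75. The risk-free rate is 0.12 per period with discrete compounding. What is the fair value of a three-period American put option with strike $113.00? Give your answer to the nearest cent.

Risk-neutral probability p = (1 + 0.12 − 0.75)/(1.45 − 0.75) = 0.3700/0.7000 = 0.5286
Terminal stock prices: S_uuu = 335.3, S_uud = 173.5, S_udd = 89.72, S_ddd = 46.41
Terminal payoffs (K − S): max(-222.3, 0) = 0, max(-60.46, 0) = 0, max(23.28, 0) = 23.28, max(66.59, 0) = 66.59
Node uu (S = 231.3): continuation = 1/1.12·[0.5286·0.0000 + 0.4714·0.0000] = 0.0000; exercise value = 0.0000 ≤ continuation, so V_uu = 0.0000
Node ud (S = 119.6): continuation = 1/1.12·[0.5286·0.0000 + 0.4714·23.2812] = 9.7995; exercise value = 0.0000 ≤ continuation, so V_ud = 9.7995
Node dd (S = 61.88): continuation = 1/1.12·[0.5286·23.2812 + 0.4714·66.5938] = 39.0179; exercise value = 51.1250 > continuation, so V_dd = 51.1250 (exercise)
Node u (S = 159.5): continuation = 1/1.12·[0.5286·0.0000 + 0.4714·9.7995] = 4.1248; exercise value = 0.0000 ≤ continuation, so V_u = 4.1248
Node d (S = 82.5): continuation = 1/1.12·[0.5286·9.7995 + 0.4714·51.1250] = 26.1442; exercise value = 30.5000 > continuation, so V_d = 30.5000 (exercise)
Node 0 (S = 110): continuation = 1/1.12·[0.5286·4.1248 + 0.4714·30.5000] = 14.7847; exercise value = 3.0000 ≤ continuation, so V_0 = 14.7847

$14.78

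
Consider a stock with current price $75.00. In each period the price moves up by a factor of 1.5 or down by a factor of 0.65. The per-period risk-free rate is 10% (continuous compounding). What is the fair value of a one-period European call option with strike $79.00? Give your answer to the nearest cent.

$16.23

Risk-neutral probability p = (e^0.1 − 0.65)/(1.5 − 0.65) = 0.4552/0.8500 = 0.5355
Terminal stock prices: S_u = 112.5, S_d = 48.75
Terminal payoffs (S − K): max(33.5, 0) = 33.5, max(-30.25, 0) = 0
Node 0 (S = 75): V_0 = e^(−0.1)·[0.5355·33.5000 + 0.4645·0.0000] = 16.2320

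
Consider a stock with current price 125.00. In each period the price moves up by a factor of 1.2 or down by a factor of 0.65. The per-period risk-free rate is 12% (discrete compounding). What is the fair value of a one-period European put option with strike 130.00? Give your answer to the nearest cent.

Risk-neutral probability p = (1 + 0.12 − 0.65)/(1.2 − 0.65) = 0.4700/0.5500 = 0.8545
Terminal stock prices: S_u = 150, S_d = 81.25
Terminal payoffs (K − S): max(-20, 0) = 0, max(48.75, 0) = 48.75
Node 0 (S = 125): V_0 = 1/1.12·[0.8545·0.0000 + 0.1455·48.7500] = 6.3312

6.33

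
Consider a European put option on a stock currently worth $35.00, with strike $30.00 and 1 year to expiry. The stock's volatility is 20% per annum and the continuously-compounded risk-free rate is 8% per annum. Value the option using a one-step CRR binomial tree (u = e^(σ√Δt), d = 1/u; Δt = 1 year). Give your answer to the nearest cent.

$0.43

CRR parameters: u = e^(σ√Δt) = e^(0.2·√1) = 1.2214, d = 1/u = 0.8187
Per-period rate: rΔt = 0.08·1 = 0.08, so R = e^0.08 = 1.0833
Risk-neutral probability p = (e^0.08 − 0.8187)/(1.2214 − 0.8187) = 0.2646/0.4027 = 0.6570
Terminal stock prices: S_u = 42.75, S_d = 28.66
Terminal payoffs (K − S): max(-12.75, 0) = 0, max(1.344, 0) = 1.344
Node 0 (S = 35): V_0 = e^(−0.08)·[0.6570·0.0000 + 0.3430·1.3444] = 0.4257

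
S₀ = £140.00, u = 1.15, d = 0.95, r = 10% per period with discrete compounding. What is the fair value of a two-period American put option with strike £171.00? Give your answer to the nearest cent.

Risk-neutral probability p = (1 + 0.1 − 0.95)/(1.15 − 0.95) = 0.1500/0.2000 = 0.7500
Terminal stock prices: S_uu = 185.1, S_ud = 152.9, S_dd = 126.3
Terminal payoffs (K − S): max(-14.15, 0) = 0, max(18.05, 0) = 18.05, max(44.65, 0) = 44.65
Node u (S = 161): continuation = 1/1.1·[0.7500·0.0000 + 0.2500·18.0500] = 4.1023; exercise value = 10.0000 > continuation, so V_u = 10.0000 (exercise)
Node d (S = 133): continuation = 1/1.1·[0.7500·18.0500 + 0.2500·44.6500] = 22.4545; exercise value = 38.0000 > continuation, so V_d = 38.0000 (exercise)
Node 0 (S = 140): continuation = 1/1.1·[0.7500·10.0000 + 0.2500·38.0000] = 15.4545; exercise value = 31.0000 > continuation, so V_0 = 31.0000 (exercise)

£31.00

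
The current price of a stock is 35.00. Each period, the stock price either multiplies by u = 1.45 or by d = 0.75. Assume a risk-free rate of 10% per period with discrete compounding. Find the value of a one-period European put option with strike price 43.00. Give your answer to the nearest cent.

Risk-neutral probability p = (1 + 0.1 − 0.75)/(1.45 − 0.75) = 0.3500/0.7000 = 0.5000
Terminal stock prices: S_u = 50.75, S_d = 26.25
Terminal payoffs (K − S): max(-7.75, 0) = 0, max(16.75, 0) = 16.75
Node 0 (S = 35): V_0 = 1/1.1·[0.5000·0.0000 + 0.5000·16.7500] = 7.6136

7.61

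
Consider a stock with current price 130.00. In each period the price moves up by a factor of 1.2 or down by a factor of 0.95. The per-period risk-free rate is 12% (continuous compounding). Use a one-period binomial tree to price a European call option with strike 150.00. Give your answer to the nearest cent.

Risk-neutral probability p = (e^0.12 − 0.95)/(1.2 − 0.95) = 0.1775/0.2500 = 0.7100
Terminal stock prices: S_u = 156, S_d = 123.5
Terminal payoffs (S − K): max(6, 0) = 6, max(-26.5, 0) = 0
Node 0 (S = 130): V_0 = e^(−0.12)·[0.7100·6.0000 + 0.2900·0.0000] = 3.7782

3.78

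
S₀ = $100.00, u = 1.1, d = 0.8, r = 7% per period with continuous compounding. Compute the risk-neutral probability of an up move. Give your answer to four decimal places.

p = 0.9084

Risk-neutral probability p = (e^0.07 − 0.8)/(1.1 − 0.8) = 0.2725/0.3000 = 0.9084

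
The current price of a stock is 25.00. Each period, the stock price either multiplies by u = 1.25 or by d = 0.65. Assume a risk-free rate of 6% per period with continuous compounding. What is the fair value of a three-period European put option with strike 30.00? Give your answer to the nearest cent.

5.14

Risk-neutral probability p = (e^0.06 − 0.65)/(1.25 − 0.65) = 0.4118/0.6000 = 0.6864
Terminal stock prices: S_uuu = 48.83, S_uud = 25.39, S_udd = 13.2, S_ddd = 6.866
Terminal payoffs (K − S): max(-18.83, 0) = 0, max(4.609, 0) = 4.609, max(16.8, 0) = 16.8, max(23.13, 0) = 23.13
Node uu (S = 39.06): V_uu = e^(−0.06)·[0.6864·0.0000 + 0.3136·4.6094] = 1.3613
Node ud (S = 20.31): V_ud = e^(−0.06)·[0.6864·4.6094 + 0.3136·16.7969] = 7.9404
Node dd (S = 10.56): V_dd = e^(−0.06)·[0.6864·16.7969 + 0.3136·23.1344] = 17.6904
Node u (S = 31.25): V_u = e^(−0.06)·[0.6864·1.3613 + 0.3136·7.9404] = 3.2252
Node d (S = 16.25): V_d = e^(−0.06)·[0.6864·7.9404 + 0.3136·17.6904] = 10.3576
Node 0 (S = 25): V_0 = e^(−0.06)·[0.6864·3.2252 + 0.3136·10.3576] = 5.1439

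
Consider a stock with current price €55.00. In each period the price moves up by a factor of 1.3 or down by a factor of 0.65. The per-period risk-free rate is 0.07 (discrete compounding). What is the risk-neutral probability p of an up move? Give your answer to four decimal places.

Risk-neutral probability p = (1 + 0.07 − 0.65)/(1.3 − 0.65) = 0.4200/0.6500 = 0.6462

p = 0.6462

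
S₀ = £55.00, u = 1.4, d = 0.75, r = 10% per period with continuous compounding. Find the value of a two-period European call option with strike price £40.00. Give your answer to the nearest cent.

£23.78

Risk-neutral probability p = (e^0.1 − 0.75)/(1.4 − 0.75) = 0.3552/0.6500 = 0.5464
Terminal stock prices: S_uu = 107.8, S_ud = 57.75, S_dd = 30.94
Terminal payoffs (S − K): max(67.8, 0) = 67.8, max(17.75, 0) = 17.75, max(-9.062, 0) = 0
Node u (S = 77): V_u = e^(−0.1)·[0.5464·67.8000 + 0.4536·17.7500] = 40.8065
Node d (S = 41.25): V_d = e^(−0.1)·[0.5464·17.7500 + 0.4536·0.0000] = 8.7759
Node 0 (S = 55): V_0 = e^(−0.1)·[0.5464·40.8065 + 0.4536·8.7759] = 23.7773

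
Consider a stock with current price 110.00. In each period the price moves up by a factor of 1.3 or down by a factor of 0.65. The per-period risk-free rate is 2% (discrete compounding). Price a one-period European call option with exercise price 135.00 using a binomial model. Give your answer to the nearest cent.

4.46

Risk-neutral probability p = (1 + 0.02 − 0.65)/(1.3 − 0.65) = 0.3700/0.6500 = 0.5692
Terminal stock prices: S_u = 143, S_d = 71.5
Terminal payoffs (S − K): max(8, 0) = 8, max(-63.5, 0) = 0
Node 0 (S = 110): V_0 = 1/1.02·[0.5692·8.0000 + 0.4308·0.0000] = 4.4646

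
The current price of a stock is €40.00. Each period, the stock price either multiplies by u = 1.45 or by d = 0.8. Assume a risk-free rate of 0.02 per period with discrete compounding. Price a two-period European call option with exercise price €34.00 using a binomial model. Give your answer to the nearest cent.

€10.85

Risk-neutral probability p = (1 + 0.02 − 0.8)/(1.45 − 0.8) = 0.2200/0.6500 = 0.3385
Terminal stock prices: S_uu = 84.1, S_ud = 46.4, S_dd = 25.6
Terminal payoffs (S − K): max(50.1, 0) = 50.1, max(12.4, 0) = 12.4, max(-8.4, 0) = 0
Node u (S = 58): V_u = 1/1.02·[0.3385·50.1000 + 0.6615·12.4000] = 24.6667
Node d (S = 32): V_d = 1/1.02·[0.3385·12.4000 + 0.6615·0.0000] = 4.1146
Node 0 (S = 40): V_0 = 1/1.02·[0.3385·24.6667 + 0.6615·4.1146] = 10.8536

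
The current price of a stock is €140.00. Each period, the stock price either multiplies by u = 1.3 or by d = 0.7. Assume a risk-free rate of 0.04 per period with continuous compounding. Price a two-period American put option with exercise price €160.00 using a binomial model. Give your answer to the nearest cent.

Risk-neutral probability p = (e^0.04 − 0.7)/(1.3 − 0.7) = 0.3408/0.6000 = 0.5680
Terminal stock prices: S_uu = 236.6, S_ud = 127.4, S_dd = 68.6
Terminal payoffs (K − S): max(-76.6, 0) = 0, max(32.6, 0) = 32.6, max(91.4, 0) = 91.4
Node u (S = 182): continuation = e^(−0.04)·[0.5680·0.0000 + 0.4320·32.6000] = 13.5304; exercise value = 0.0000 ≤ continuation, so V_u = 13.5304
Node d (S = 98): continuation = e^(−0.04)·[0.5680·32.6000 + 0.4320·91.4000] = 55.7263; exercise value = 62.0000 > continuation, so V_d = 62.0000 (exercise)
Node 0 (S = 140): continuation = e^(−0.04)·[0.5680·13.5304 + 0.4320·62.0000] = 33.1169; exercise value = 20.0000 ≤ continuation, so V_0 = 33.1169

€33.12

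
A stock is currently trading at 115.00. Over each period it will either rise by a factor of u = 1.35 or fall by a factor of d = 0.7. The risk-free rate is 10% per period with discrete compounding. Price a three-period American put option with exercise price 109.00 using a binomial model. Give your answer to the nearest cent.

12.22

Risk-neutral probability p = (1 + 0.1 − 0.7)/(1.35 − 0.7) = 0.4000/0.6500 = 0.6154
Terminal stock prices: S_uuu = 282.9, S_uud = 146.7, S_udd = 76.07, S_ddd = 39.44
Terminal payoffs (K − S): max(-173.9, 0) = 0, max(-37.71, 0) = 0, max(32.93, 0) = 32.93, max(69.56, 0) = 69.56
Node uu (S = 209.6): continuation = 1/1.1·[0.6154·0.0000 + 0.3846·0.0000] = 0.0000; exercise value = 0.0000 ≤ continuation, so V_uu = 0.0000
Node ud (S = 108.7): continuation = 1/1.1·[0.6154·0.0000 + 0.3846·32.9275] = 11.5131; exercise value = 0.3250 ≤ continuation, so V_ud = 11.5131
Node dd (S = 56.35): continuation = 1/1.1·[0.6154·32.9275 + 0.3846·69.5550] = 42.7409; exercise value = 52.6500 > continuation, so V_dd = 52.6500 (exercise)
Node u (S = 155.2): continuation = 1/1.1·[0.6154·0.0000 + 0.3846·11.5131] = 4.0256; exercise value = 0.0000 ≤ continuation, so V_u = 4.0256
Node d (S = 80.5): continuation = 1/1.1·[0.6154·11.5131 + 0.3846·52.6500] = 24.8500; exercise value = 28.5000 > continuation, so V_d = 28.5000 (exercise)
Node 0 (S = 115): continuation = 1/1.1·[0.6154·4.0256 + 0.3846·28.5000] = 12.2171; exercise value = 0.0000 ≤ continuation, so V_0 = 12.2171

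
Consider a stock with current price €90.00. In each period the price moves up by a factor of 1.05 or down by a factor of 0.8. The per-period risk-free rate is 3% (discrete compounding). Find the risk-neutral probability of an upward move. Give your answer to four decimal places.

Risk-neutral probability p = (1 + 0.03 − 0.8)/(1.05 − 0.8) = 0.2300/0.2500 = 0.9200

p = 0.9200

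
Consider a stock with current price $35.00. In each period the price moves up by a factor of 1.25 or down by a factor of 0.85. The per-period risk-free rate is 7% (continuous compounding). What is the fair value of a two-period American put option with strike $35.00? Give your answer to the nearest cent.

$2.17

Risk-neutral probability p = (e^0.07 − 0.85)/(1.25 − 0.85) = 0.2225/0.4000 = 0.5563
Terminal stock prices: S_uu = 54.69, S_ud = 37.19, S_dd = 25.29
Terminal payoffs (K − S): max(-19.69, 0) = 0, max(-2.188, 0) = 0, max(9.713, 0) = 9.713
Node u (S = 43.75): continuation = e^(−0.07)·[0.5563·0.0000 + 0.4437·0.0000] = 0.0000; exercise value = 0.0000 ≤ continuation, so V_u = 0.0000
Node d (S = 29.75): continuation = e^(−0.07)·[0.5563·0.0000 + 0.4437·9.7125] = 4.0184; exercise value = 5.2500 > continuation, so V_d = 5.2500 (exercise)
Node 0 (S = 35): continuation = e^(−0.07)·[0.5563·0.0000 + 0.4437·5.2500] = 2.1721; exercise value = 0.0000 ≤ continuation, so V_0 = 2.1721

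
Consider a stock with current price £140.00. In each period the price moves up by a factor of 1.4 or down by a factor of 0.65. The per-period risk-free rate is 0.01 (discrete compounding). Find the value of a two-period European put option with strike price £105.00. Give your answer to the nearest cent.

£12.15

Risk-neutral probability p = (1 + 0.01 − 0.65)/(1.4 − 0.65) = 0.3600/0.7500 = 0.4800
Terminal stock prices: S_uu = 274.4, S_ud = 127.4, S_dd = 59.15
Terminal payoffs (K − S): max(-169.4, 0) = 0, max(-22.4, 0) = 0, max(45.85, 0) = 45.85
Node u (S = 196): V_u = 1/1.01·[0.4800·0.0000 + 0.5200·0.0000] = 0.0000
Node d (S = 91): V_d = 1/1.01·[0.4800·0.0000 + 0.5200·45.8500] = 23.6059
Node 0 (S = 140): V_0 = 1/1.01·[0.4800·0.0000 + 0.5200·23.6059] = 12.1536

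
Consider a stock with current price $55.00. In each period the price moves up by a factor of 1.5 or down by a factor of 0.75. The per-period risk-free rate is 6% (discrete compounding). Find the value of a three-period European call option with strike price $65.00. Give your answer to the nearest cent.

Risk-neutral probability p = (1 + 0.06 − 0.75)/(1.5 − 0.75) = 0.3100/0.7500 = 0.4133
Terminal stock prices: S_uuu = 185.6, S_uud = 92.81, S_udd = 46.41, S_ddd = 23.2
Terminal payoffs (S − K): max(120.6, 0) = 120.6, max(27.81, 0) = 27.81, max(-18.59, 0) = 0, max(-41.8, 0) = 0
Node uu (S = 123.8): V_uu = 1/1.06·[0.4133·120.6250 + 0.5867·27.8125] = 62.4292
Node ud (S = 61.88): V_ud = 1/1.06·[0.4133·27.8125 + 0.5867·0.0000] = 10.8451
Node dd (S = 30.94): V_dd = 1/1.06·[0.4133·0.0000 + 0.5867·0.0000] = 0.0000
Node u (S = 82.5): V_u = 1/1.06·[0.4133·62.4292 + 0.5867·10.8451] = 30.3458
Node d (S = 41.25): V_d = 1/1.06·[0.4133·10.8451 + 0.5867·0.0000] = 4.2289
Node 0 (S = 55): V_0 = 1/1.06·[0.4133·30.3458 + 0.5867·4.2289] = 14.1735

$14.17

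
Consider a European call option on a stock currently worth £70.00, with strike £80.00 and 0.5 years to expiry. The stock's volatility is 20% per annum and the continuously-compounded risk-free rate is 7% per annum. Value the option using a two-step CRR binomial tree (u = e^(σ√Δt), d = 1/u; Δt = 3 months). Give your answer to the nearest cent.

£1.68

CRR parameters: u = e^(σ√Δt) = e^(0.2·√0.25) = 1.1052, d = 1/u = 0.9048
Per-period rate: rΔt = 0.07·0.25 = 0.0175, so R = e^0.0175 = 1.0177
Risk-neutral probability p = (e^0.0175 − 0.9048)/(1.1052 − 0.9048) = 0.1128/0.2003 = 0.5631
Terminal stock prices: S_uu = 85.5, S_ud = 70, S_dd = 57.31
Terminal payoffs (S − K): max(5.498, 0) = 5.498, max(-10, 0) = 0, max(-22.69, 0) = 0
Node u (S = 77.36): V_u = e^(−0.0175)·[0.5631·5.4982 + 0.4369·0.0000] = 3.0426
Node d (S = 63.34): V_d = e^(−0.0175)·[0.5631·0.0000 + 0.4369·0.0000] = 0.0000
Node 0 (S = 70): V_0 = e^(−0.0175)·[0.5631·3.0426 + 0.4369·0.0000] = 1.6837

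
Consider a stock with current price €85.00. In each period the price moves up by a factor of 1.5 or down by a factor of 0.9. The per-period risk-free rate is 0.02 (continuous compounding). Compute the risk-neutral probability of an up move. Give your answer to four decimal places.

p = 0.2003

Risk-neutral probability p = (e^0.02 − 0.9)/(1.5 − 0.9) = 0.1202/0.6000 = 0.2003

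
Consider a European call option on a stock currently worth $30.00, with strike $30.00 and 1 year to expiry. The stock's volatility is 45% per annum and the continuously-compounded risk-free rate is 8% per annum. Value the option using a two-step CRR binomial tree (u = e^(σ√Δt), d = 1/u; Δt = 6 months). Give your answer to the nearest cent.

$5.78

CRR parameters: u = e^(σ√Δt) = e^(0.45·√0.5) = 1.3746, d = 1/u = 0.7275
Per-period rate: rΔt = 0.08·0.5 = 0.04, so R = e^0.04 = 1.0408
Risk-neutral probability p = (e^0.04 − 0.7275)/(1.3746 − 0.7275) = 0.3134/0.6472 = 0.4842
Terminal stock prices: S_uu = 56.69, S_ud = 30, S_dd = 15.88
Terminal payoffs (S − K): max(26.69, 0) = 26.69, max(0, 0) = 0, max(-14.12, 0) = 0
Node u (S = 41.24): V_u = e^(−0.04)·[0.4842·26.6898 + 0.5158·0.0000] = 12.4158
Node d (S = 21.82): V_d = e^(−0.04)·[0.4842·0.0000 + 0.5158·0.0000] = 0.0000
Node 0 (S = 30): V_0 = e^(−0.04)·[0.4842·12.4158 + 0.5158·0.0000] = 5.7757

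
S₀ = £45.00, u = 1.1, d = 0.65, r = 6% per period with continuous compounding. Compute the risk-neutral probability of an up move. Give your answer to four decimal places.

Risk-neutral probability p = (e^0.06 − 0.65)/(1.1 − 0.65) = 0.4118/0.4500 = 0.9152

p = 0.9152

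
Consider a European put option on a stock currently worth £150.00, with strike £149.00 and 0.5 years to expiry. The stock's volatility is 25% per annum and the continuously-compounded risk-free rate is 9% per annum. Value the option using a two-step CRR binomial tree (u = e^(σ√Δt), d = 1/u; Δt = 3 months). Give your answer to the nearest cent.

CRR parameters: u = e^(σ√Δt) = e^(0.25·√0.25) = 1.1331, d = 1/u = 0.8825
Per-period rate: rΔt = 0.09·0.25 = 0.0225, so R = e^0.0225 = 1.0228
Risk-neutral probability p = (e^0.0225 − 0.8825)/(1.1331 − 0.8825) = 0.1403/0.2507 = 0.5596
Terminal stock prices: S_uu = 192.6, S_ud = 150, S_dd = 116.8
Terminal payoffs (K − S): max(-43.6, 0) = 0, max(-1, 0) = 0, max(32.18, 0) = 32.18
Node u (S = 170): V_u = e^(−0.0225)·[0.5596·0.0000 + 0.4404·0.0000] = 0.0000
Node d (S = 132.4): V_d = e^(−0.0225)·[0.5596·0.0000 + 0.4404·32.1799] = 13.8575
Node 0 (S = 150): V_0 = e^(−0.0225)·[0.5596·0.0000 + 0.4404·13.8575] = 5.9674

£5.97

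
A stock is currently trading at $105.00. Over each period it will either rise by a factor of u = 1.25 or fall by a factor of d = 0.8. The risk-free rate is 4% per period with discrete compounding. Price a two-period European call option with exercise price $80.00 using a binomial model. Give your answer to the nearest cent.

$33.61

Risk-neutral probability p = (1 + 0.04 − 0.8)/(1.25 − 0.8) = 0.2400/0.4500 = 0.5333
Terminal stock prices: S_uu = 164.1, S_ud = 105, S_dd = 67.2
Terminal payoffs (S − K): max(84.06, 0) = 84.06, max(25, 0) = 25, max(-12.8, 0) = 0
Node u (S = 131.2): V_u = 1/1.04·[0.5333·84.0625 + 0.4667·25.0000] = 54.3269
Node d (S = 84): V_d = 1/1.04·[0.5333·25.0000 + 0.4667·0.0000] = 12.8205
Node 0 (S = 105): V_0 = 1/1.04·[0.5333·54.3269 + 0.4667·12.8205] = 33.6128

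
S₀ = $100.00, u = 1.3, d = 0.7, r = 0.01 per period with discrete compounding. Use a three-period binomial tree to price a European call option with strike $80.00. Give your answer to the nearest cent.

Risk-neutral probability p = (1 + 0.01 − 0.7)/(1.3 − 0.7) = 0.3100/0.6000 = 0.5167
Terminal stock prices: S_uuu = 219.7, S_uud = 118.3, S_udd = 63.7, S_ddd = 34.3
Terminal payoffs (S − K): max(139.7, 0) = 139.7, max(38.3, 0) = 38.3, max(-16.3, 0) = 0, max(-45.7, 0) = 0
Node uu (S = 169): V_uu = 1/1.01·[0.5167·139.7000 + 0.4833·38.3000] = 89.7921
Node ud (S = 91): V_ud = 1/1.01·[0.5167·38.3000 + 0.4833·0.0000] = 19.5924
Node dd (S = 49): V_dd = 1/1.01·[0.5167·0.0000 + 0.4833·0.0000] = 0.0000
Node u (S = 130): V_u = 1/1.01·[0.5167·89.7921 + 0.4833·19.5924] = 55.3091
Node d (S = 70): V_d = 1/1.01·[0.5167·19.5924 + 0.4833·0.0000] = 10.0225
Node 0 (S = 100): V_0 = 1/1.01·[0.5167·55.3091 + 0.4833·10.0225] = 33.0897

$33.09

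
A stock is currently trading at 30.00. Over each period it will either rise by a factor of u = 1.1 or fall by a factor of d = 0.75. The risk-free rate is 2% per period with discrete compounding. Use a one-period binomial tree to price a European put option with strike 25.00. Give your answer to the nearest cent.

Risk-neutral probability p = (1 + 0.02 − 0.75)/(1.1 − 0.75) = 0.2700/0.3500 = 0.7714
Terminal stock prices: S_u = 33, S_d = 22.5
Terminal payoffs (K − S): max(-8, 0) = 0, max(2.5, 0) = 2.5
Node 0 (S = 30): V_0 = 1/1.02·[0.7714·0.0000 + 0.2286·2.5000] = 0.5602

0.56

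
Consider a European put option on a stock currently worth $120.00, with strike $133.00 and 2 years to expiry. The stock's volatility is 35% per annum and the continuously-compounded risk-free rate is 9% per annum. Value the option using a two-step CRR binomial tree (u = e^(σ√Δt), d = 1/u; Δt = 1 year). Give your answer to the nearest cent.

CRR parameters: u = e^(σ√Δt) = e^(0.35·√1) = 1.4191, d = 1/u = 0.7047
Per-period rate: rΔt = 0.09·1 = 0.09, so R = e^0.09 = 1.0942
Risk-neutral probability p = (e^0.09 − 0.7047)/(1.4191 − 0.7047) = 0.3895/0.7144 = 0.5452
Terminal stock prices: S_uu = 241.7, S_ud = 120, S_dd = 59.59
Terminal payoffs (K − S): max(-108.7, 0) = 0, max(13, 0) = 13, max(73.41, 0) = 73.41
Node u (S = 170.3): V_u = e^(−0.09)·[0.5452·0.0000 + 0.4548·13.0000] = 5.4034
Node d (S = 84.56): V_d = e^(−0.09)·[0.5452·13.0000 + 0.4548·73.4098] = 36.9903
Node 0 (S = 120): V_0 = e^(−0.09)·[0.5452·5.4034 + 0.4548·36.9903] = 18.0674

$18.07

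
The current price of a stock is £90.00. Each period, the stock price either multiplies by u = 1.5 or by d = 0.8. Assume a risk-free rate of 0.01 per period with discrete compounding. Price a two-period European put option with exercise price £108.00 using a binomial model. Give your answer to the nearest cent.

£24.21

Risk-neutral probability p = (1 + 0.01 − 0.8)/(1.5 − 0.8) = 0.2100/0.7000 = 0.3000
Terminal stock prices: S_uu = 202.5, S_ud = 108, S_dd = 57.6
Terminal payoffs (K − S): max(-94.5, 0) = 0, max(0, 0) = 0, max(50.4, 0) = 50.4
Node u (S = 135): V_u = 1/1.01·[0.3000·0.0000 + 0.7000·0.0000] = 0.0000
Node d (S = 72): V_d = 1/1.01·[0.3000·0.0000 + 0.7000·50.4000] = 34.9307
Node 0 (S = 90): V_0 = 1/1.01·[0.3000·0.0000 + 0.7000·34.9307] = 24.2094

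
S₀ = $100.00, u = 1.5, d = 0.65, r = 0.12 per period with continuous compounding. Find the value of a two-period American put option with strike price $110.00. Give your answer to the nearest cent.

Risk-neutral probability p = (e^0.12 − 0.65)/(1.5 − 0.65) = 0.4775/0.8500 = 0.5618
Terminal stock prices: S_uu = 225, S_ud = 97.5, S_dd = 42.25
Terminal payoffs (K − S): max(-115, 0) = 0, max(12.5, 0) = 12.5, max(67.75, 0) = 67.75
Node u (S = 150): continuation = e^(−0.12)·[0.5618·0.0000 + 0.4382·12.5000] = 4.8585; exercise value = 0.0000 ≤ continuation, so V_u = 4.8585
Node d (S = 65): continuation = e^(−0.12)·[0.5618·12.5000 + 0.4382·67.7500] = 32.5612; exercise value = 45.0000 > continuation, so V_d = 45.0000 (exercise)
Node 0 (S = 100): continuation = e^(−0.12)·[0.5618·4.8585 + 0.4382·45.0000] = 19.9114; exercise value = 10.0000 ≤ continuation, so V_0 = 19.9114

$19.91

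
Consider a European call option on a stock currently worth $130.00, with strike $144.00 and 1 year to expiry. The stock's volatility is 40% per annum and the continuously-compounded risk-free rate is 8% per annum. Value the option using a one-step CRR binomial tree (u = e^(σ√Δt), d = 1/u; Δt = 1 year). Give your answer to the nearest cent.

CRR parameters: u = e^(σ√Δt) = e^(0.4·√1) = 1.4918, d = 1/u = 0.6703
Per-period rate: rΔt = 0.08·1 = 0.08, so R = e^0.08 = 1.0833
Risk-neutral probability p = (e^0.08 − 0.6703)/(1.4918 − 0.6703) = 0.4130/0.8215 = 0.5027
Terminal stock prices: S_u = 193.9, S_d = 87.14
Terminal payoffs (S − K): max(49.94, 0) = 49.94, max(-56.86, 0) = 0
Node 0 (S = 130): V_0 = e^(−0.08)·[0.5027·49.9372 + 0.4973·0.0000] = 23.1732

$23.17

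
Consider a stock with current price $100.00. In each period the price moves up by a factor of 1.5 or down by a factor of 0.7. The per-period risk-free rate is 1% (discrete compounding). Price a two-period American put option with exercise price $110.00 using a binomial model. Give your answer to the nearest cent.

Risk-neutral probability p = (1 + 0.01 − 0.7)/(1.5 − 0.7) = 0.3100/0.8000 = 0.3875
Terminal stock prices: S_uu = 225, S_ud = 105, S_dd = 49
Terminal payoffs (K − S): max(-115, 0) = 0, max(5, 0) = 5, max(61, 0) = 61
Node u (S = 150): continuation = 1/1.01·[0.3875·0.0000 + 0.6125·5.0000] = 3.0322; exercise value = 0.0000 ≤ continuation, so V_u = 3.0322
Node d (S = 70): continuation = 1/1.01·[0.3875·5.0000 + 0.6125·61.0000] = 38.9109; exercise value = 40.0000 > continuation, so V_d = 40.0000 (exercise)
Node 0 (S = 100): continuation = 1/1.01·[0.3875·3.0322 + 0.6125·40.0000] = 25.4208; exercise value = 10.0000 ≤ continuation, so V_0 = 25.4208

$25.42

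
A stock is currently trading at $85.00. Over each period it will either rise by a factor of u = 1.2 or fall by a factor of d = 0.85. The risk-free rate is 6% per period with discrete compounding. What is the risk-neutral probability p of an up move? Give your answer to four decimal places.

p = 0.6000

Risk-neutral probability p = (1 + 0.06 − 0.85)/(1.2 − 0.85) = 0.2100/0.3500 = 0.6000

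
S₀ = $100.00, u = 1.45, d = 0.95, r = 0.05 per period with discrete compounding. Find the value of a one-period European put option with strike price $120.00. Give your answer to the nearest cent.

Risk-neutral probability p = (1 + 0.05 − 0.95)/(1.45 − 0.95) = 0.1000/0.5000 = 0.2000
Terminal stock prices: S_u = 145, S_d = 95
Terminal payoffs (K − S): max(-25, 0) = 0, max(25, 0) = 25
Node 0 (S = 100): V_0 = 1/1.05·[0.2000·0.0000 + 0.8000·25.0000] = 19.0476

$19.05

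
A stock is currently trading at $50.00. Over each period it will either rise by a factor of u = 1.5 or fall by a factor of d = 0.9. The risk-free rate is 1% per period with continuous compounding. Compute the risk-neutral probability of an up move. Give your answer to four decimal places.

p = 0.1834

Risk-neutral probability p = (e^0.01 − 0.9)/(1.5 − 0.9) = 0.1101/0.6000 = 0.1834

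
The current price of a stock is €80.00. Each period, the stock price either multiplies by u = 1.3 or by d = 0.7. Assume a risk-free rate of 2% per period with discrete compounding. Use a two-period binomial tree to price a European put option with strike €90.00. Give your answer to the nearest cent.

Risk-neutral probability p = (1 + 0.02 − 0.7)/(1.3 − 0.7) = 0.3200/0.6000 = 0.5333
Terminal stock prices: S_uu = 135.2, S_ud = 72.8, S_dd = 39.2
Terminal payoffs (K − S): max(-45.2, 0) = 0, max(17.2, 0) = 17.2, max(50.8, 0) = 50.8
Node u (S = 104): V_u = 1/1.02·[0.5333·0.0000 + 0.4667·17.2000] = 7.8693
Node d (S = 56): V_d = 1/1.02·[0.5333·17.2000 + 0.4667·50.8000] = 32.2353
Node 0 (S = 80): V_0 = 1/1.02·[0.5333·7.8693 + 0.4667·32.2353] = 18.8628

€18.86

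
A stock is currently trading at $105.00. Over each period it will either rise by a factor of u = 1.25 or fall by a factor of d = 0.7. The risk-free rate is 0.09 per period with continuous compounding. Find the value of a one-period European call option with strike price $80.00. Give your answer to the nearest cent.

$33.57

Risk-neutral probability p = (e^0.09 − 0.7)/(1.25 − 0.7) = 0.3942/0.5500 = 0.7167
Terminal stock prices: S_u = 131.2, S_d = 73.5
Terminal payoffs (S − K): max(51.25, 0) = 51.25, max(-6.5, 0) = 0
Node 0 (S = 105): V_0 = e^(−0.09)·[0.7167·51.2500 + 0.2833·0.0000] = 33.5686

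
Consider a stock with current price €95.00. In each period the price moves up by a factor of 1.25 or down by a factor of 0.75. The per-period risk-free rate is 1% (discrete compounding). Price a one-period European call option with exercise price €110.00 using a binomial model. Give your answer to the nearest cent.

Risk-neutral probability p = (1 + 0.01 − 0.75)/(1.25 − 0.75) = 0.2600/0.5000 = 0.5200
Terminal stock prices: S_u = 118.8, S_d = 71.25
Terminal payoffs (S − K): max(8.75, 0) = 8.75, max(-38.75, 0) = 0
Node 0 (S = 95): V_0 = 1/1.01·[0.5200·8.7500 + 0.4800·0.0000] = 4.5050

€4.50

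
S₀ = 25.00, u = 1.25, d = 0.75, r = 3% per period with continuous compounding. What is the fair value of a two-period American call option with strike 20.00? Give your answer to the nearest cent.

7.24

Risk-neutral probability p = (e^0.03 − 0.75)/(1.25 − 0.75) = 0.2805/0.5000 = 0.5609
Terminal stock prices: S_uu = 39.06, S_ud = 23.44, S_dd = 14.06
Terminal payoffs (S − K): max(19.06, 0) = 19.06, max(3.438, 0) = 3.438, max(-5.938, 0) = 0
Node u (S = 31.25): continuation = e^(−0.03)·[0.5609·19.0625 + 0.4391·3.4375] = 11.8411; exercise value = 11.2500 ≤ continuation, so V_u = 11.8411
Node d (S = 18.75): continuation = e^(−0.03)·[0.5609·3.4375 + 0.4391·0.0000] = 1.8711; exercise value = 0.0000 ≤ continuation, so V_d = 1.8711
Node 0 (S = 25): continuation = e^(−0.03)·[0.5609·11.8411 + 0.4391·1.8711] = 7.2428; exercise value = 5.0000 ≤ continuation, so V_0 = 7.2428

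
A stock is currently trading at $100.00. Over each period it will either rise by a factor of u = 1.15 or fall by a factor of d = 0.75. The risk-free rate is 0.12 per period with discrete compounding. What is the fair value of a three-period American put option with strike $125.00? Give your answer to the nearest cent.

$25.00

Risk-neutral probability p = (1 + 0.12 − 0.75)/(1.15 − 0.75) = 0.3700/0.4000 = 0.9250
Terminal stock prices: S_uuu = 152.1, S_uud = 99.19, S_udd = 64.69, S_ddd = 42.19
Terminal payoffs (K − S): max(-27.09, 0) = 0, max(25.81, 0) = 25.81, max(60.31, 0) = 60.31, max(82.81, 0) = 82.81
Node uu (S = 132.2): continuation = 1/1.12·[0.9250·0.0000 + 0.0750·25.8125] = 1.7285; exercise value = 0.0000 ≤ continuation, so V_uu = 1.7285
Node ud (S = 86.25): continuation = 1/1.12·[0.9250·25.8125 + 0.0750·60.3125] = 25.3571; exercise value = 38.7500 > continuation, so V_ud = 38.7500 (exercise)
Node dd (S = 56.25): continuation = 1/1.12·[0.9250·60.3125 + 0.0750·82.8125] = 55.3571; exercise value = 68.7500 > continuation, so V_dd = 68.7500 (exercise)
Node u (S = 115): continuation = 1/1.12·[0.9250·1.7285 + 0.0750·38.7500] = 4.0224; exercise value = 10.0000 > continuation, so V_u = 10.0000 (exercise)
Node d (S = 75): continuation = 1/1.12·[0.9250·38.7500 + 0.0750·68.7500] = 36.6071; exercise value = 50.0000 > continuation, so V_d = 50.0000 (exercise)
Node 0 (S = 100): continuation = 1/1.12·[0.9250·10.0000 + 0.0750·50.0000] = 11.6071; exercise value = 25.0000 > continuation, so V_0 = 25.0000 (exercise)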